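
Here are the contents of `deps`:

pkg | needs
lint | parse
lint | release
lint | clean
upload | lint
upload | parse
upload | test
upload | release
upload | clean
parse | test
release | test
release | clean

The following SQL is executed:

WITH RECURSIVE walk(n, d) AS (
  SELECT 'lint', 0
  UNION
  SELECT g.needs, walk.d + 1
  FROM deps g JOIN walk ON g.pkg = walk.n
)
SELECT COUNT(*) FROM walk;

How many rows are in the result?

Base: (lint, d=0).
Iteration 1: edges from {lint} -> (clean, d=1), (parse, d=1), (release, d=1).
Iteration 2: edges from {clean,parse,release} -> (clean, d=2), (test, d=2). [UNION drops 1 duplicate row(s)]
Iteration 3: no outgoing edges from {clean,test}; recursion stops.
Total rows emitted: 6.

6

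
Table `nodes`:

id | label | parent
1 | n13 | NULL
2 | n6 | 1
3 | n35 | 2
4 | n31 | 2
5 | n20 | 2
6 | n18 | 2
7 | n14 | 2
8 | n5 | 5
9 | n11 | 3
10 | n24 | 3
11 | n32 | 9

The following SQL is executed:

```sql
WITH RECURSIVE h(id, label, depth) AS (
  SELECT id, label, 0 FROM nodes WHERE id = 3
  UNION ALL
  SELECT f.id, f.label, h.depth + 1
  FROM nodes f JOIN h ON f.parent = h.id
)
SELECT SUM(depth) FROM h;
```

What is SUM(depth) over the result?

4

Base: id=3 (n35) at depth 0.
Iteration 1: rows with parent in {3} -> n11 (id 9, depth 1), n24 (id 10, depth 1).
Iteration 2: rows with parent in {9,10} -> n32 (id 11, depth 2).
Iteration 3: no rows with parent in {11}; recursion stops.
SUM(depth) = 0 + 1 + 1 + 2 = 4.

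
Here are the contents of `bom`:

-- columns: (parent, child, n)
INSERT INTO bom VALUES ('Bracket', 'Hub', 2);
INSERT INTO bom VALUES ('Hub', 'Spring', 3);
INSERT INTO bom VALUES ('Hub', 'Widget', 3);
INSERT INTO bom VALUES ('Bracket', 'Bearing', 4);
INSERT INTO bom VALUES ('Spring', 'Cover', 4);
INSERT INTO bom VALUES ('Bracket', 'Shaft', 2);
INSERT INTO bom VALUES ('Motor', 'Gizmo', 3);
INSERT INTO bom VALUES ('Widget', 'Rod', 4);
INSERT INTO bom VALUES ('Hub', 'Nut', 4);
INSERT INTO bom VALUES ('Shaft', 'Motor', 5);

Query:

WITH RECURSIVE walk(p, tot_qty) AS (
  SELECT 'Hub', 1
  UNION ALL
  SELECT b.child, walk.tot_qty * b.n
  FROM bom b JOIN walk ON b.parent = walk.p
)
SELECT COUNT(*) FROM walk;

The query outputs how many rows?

Base: (Hub, tot_qty=1).
Iteration 1: components of {Hub} -> Nut = 1*4 = 4, Spring = 1*3 = 3, Widget = 1*3 = 3.
Iteration 2: components of {Nut,Spring,Widget} -> Cover = 3*4 = 12, Rod = 3*4 = 12.
Iteration 3: no further components; recursion stops.
Total rows emitted: 6.

6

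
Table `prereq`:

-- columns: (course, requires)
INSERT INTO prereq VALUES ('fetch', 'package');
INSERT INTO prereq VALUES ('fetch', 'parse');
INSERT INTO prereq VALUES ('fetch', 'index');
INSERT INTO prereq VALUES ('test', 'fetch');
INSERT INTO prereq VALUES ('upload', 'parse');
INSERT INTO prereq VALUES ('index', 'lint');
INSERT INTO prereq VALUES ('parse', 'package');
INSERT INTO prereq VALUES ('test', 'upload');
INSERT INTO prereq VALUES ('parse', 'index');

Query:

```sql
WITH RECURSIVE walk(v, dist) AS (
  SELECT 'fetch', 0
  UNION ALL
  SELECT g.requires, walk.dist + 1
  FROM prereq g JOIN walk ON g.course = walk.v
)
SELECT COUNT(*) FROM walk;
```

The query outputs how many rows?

8

Base: (fetch, dist=0).
Iteration 1: edges from {fetch} -> (index, dist=1), (package, dist=1), (parse, dist=1).
Iteration 2: edges from {index,package,parse} -> (index, dist=2), (lint, dist=2), (package, dist=2).
Iteration 3: edges from {index,lint,package} -> (lint, dist=3).
Iteration 4: no outgoing edges from {lint}; recursion stops.
Total rows emitted: 8.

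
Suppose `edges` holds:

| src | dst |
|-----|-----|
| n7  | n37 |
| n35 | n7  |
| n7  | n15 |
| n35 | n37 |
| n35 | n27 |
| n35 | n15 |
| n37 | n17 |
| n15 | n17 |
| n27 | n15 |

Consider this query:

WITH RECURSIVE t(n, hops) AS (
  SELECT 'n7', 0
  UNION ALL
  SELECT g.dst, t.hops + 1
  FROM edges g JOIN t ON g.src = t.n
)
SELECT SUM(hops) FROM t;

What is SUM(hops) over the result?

6

Base: (n7, hops=0).
Iteration 1: edges from {n7} -> (n15, hops=1), (n37, hops=1).
Iteration 2: edges from {n15,n37} -> (n17, hops=2) x2. [UNION ALL keeps all 2 new rows, including repeats]
Iteration 3: no outgoing edges from {n17}; recursion stops.
SUM(hops) = 0 + 1 + 1 + 2 + 2 = 6.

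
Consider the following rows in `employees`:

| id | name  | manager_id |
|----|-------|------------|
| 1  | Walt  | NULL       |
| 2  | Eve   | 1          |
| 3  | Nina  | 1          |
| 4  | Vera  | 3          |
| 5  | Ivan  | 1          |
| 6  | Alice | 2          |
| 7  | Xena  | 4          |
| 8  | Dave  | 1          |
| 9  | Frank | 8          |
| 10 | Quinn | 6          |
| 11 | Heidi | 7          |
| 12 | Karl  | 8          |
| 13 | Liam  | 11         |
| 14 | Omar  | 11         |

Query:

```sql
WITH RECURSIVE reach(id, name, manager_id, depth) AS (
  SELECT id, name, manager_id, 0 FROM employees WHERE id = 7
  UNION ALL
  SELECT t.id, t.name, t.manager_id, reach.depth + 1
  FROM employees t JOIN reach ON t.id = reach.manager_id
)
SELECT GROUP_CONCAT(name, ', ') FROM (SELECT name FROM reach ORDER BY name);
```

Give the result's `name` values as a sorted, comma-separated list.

Base: id=7 (Xena), manager_id=4, depth 0.
Iteration 1: join on id=4 -> Vera (id 4, manager_id=3, depth 1).
Iteration 2: join on id=3 -> Nina (id 3, manager_id=1, depth 2).
Iteration 3: join on id=1 -> Walt (id 1, manager_id=NULL, depth 3).
Iteration 4: manager_id is NULL; no match; recursion stops.

Nina, Vera, Walt, Xena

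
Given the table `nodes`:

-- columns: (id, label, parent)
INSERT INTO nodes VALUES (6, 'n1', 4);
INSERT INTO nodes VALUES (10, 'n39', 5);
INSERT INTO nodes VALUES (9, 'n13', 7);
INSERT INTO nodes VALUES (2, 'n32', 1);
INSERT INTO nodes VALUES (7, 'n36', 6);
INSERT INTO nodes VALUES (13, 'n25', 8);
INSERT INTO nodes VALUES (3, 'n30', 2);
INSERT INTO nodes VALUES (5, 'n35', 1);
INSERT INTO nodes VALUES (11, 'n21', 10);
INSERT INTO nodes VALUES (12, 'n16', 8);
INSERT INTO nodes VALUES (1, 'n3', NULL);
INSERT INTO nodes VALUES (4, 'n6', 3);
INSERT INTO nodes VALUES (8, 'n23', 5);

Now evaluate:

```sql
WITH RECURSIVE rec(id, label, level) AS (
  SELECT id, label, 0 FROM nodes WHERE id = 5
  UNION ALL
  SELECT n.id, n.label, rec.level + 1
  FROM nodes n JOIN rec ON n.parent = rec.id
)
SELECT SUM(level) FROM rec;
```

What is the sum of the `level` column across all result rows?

8

Base: id=5 (n35) at level 0.
Iteration 1: rows with parent in {5} -> n23 (id 8, level 1), n39 (id 10, level 1).
Iteration 2: rows with parent in {8,10} -> n21 (id 11, level 2), n16 (id 12, level 2), n25 (id 13, level 2).
Iteration 3: no rows with parent in {11,12,13}; recursion stops.
SUM(level) = 0 + 1 + 1 + 2 + 2 + 2 = 8.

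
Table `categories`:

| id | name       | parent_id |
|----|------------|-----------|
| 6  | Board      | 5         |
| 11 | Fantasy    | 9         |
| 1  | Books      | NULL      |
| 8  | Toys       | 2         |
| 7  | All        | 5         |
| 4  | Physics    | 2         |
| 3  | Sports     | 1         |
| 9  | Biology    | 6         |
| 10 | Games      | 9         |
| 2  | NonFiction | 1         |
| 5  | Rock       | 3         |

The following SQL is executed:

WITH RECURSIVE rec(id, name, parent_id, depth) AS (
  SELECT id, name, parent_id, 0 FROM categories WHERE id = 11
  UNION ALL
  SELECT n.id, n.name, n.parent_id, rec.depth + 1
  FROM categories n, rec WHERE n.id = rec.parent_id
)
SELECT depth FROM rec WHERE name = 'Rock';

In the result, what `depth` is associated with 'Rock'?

Base: id=11 (Fantasy), parent_id=9, depth 0.
Iteration 1: join on id=9 -> Biology (id 9, parent_id=6, depth 1).
Iteration 2: join on id=6 -> Board (id 6, parent_id=5, depth 2).
Iteration 3: join on id=5 -> Rock (id 5, parent_id=3, depth 3).
Iteration 4: join on id=3 -> Sports (id 3, parent_id=1, depth 4).
Iteration 5: join on id=1 -> Books (id 1, parent_id=NULL, depth 5).
Iteration 6: parent_id is NULL; no match; recursion stops.

3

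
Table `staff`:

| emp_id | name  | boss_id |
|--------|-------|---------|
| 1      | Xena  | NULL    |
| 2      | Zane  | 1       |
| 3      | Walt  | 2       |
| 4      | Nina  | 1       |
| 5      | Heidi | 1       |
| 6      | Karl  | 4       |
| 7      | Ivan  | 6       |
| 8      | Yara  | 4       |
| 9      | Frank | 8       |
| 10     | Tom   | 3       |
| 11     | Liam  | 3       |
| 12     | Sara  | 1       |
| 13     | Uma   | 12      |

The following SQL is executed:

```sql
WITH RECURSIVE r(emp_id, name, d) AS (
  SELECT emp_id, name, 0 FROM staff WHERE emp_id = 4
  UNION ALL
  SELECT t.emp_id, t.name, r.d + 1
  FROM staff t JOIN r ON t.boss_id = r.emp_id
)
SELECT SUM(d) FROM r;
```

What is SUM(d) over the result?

Base: emp_id=4 (Nina) at d 0.
Iteration 1: rows with boss_id in {4} -> Karl (id 6, d 1), Yara (id 8, d 1).
Iteration 2: rows with boss_id in {6,8} -> Ivan (id 7, d 2), Frank (id 9, d 2).
Iteration 3: no rows with boss_id in {7,9}; recursion stops.
SUM(d) = 0 + 1 + 1 + 2 + 2 = 6.

6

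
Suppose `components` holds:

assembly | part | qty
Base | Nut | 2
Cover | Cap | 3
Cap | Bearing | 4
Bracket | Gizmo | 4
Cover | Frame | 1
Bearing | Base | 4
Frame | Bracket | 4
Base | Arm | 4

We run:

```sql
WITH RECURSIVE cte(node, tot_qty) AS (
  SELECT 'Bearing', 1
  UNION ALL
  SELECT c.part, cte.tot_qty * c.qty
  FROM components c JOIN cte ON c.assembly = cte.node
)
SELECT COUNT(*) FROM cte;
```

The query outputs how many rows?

Base: (Bearing, tot_qty=1).
Iteration 1: components of {Bearing} -> Base = 1*4 = 4.
Iteration 2: components of {Base} -> Arm = 4*4 = 16, Nut = 4*2 = 8.
Iteration 3: no further components; recursion stops.
Total rows emitted: 4.

4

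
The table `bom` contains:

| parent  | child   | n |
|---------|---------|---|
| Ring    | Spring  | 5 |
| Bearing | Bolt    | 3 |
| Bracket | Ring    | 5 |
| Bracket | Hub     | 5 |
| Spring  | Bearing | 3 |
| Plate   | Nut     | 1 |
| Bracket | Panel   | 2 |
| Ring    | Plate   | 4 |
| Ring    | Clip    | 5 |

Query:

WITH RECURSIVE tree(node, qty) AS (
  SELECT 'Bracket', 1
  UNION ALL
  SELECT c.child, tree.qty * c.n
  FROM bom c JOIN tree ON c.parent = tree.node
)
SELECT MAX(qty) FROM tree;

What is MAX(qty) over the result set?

Base: (Bracket, qty=1).
Iteration 1: components of {Bracket} -> Hub = 1*5 = 5, Panel = 1*2 = 2, Ring = 1*5 = 5.
Iteration 2: components of {Hub,Panel,Ring} -> Clip = 5*5 = 25, Plate = 5*4 = 20, Spring = 5*5 = 25.
Iteration 3: components of {Clip,Plate,Spring} -> Bearing = 25*3 = 75, Nut = 20*1 = 20.
Iteration 4: components of {Bearing,Nut} -> Bolt = 75*3 = 225.
Iteration 5: no further components; recursion stops.
qty values: 1, 5, 5, 2, 20, 25, 25, 20, 75, 225; the maximum is 225.

225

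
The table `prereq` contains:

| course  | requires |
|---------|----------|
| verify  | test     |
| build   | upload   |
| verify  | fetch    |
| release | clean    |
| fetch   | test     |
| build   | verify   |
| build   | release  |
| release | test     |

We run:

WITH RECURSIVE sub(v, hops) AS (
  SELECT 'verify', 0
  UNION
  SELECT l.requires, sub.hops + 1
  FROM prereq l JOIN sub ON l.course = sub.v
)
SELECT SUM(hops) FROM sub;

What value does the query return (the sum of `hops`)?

4

Base: (verify, hops=0).
Iteration 1: edges from {verify} -> (fetch, hops=1), (test, hops=1).
Iteration 2: edges from {fetch,test} -> (test, hops=2).
Iteration 3: no outgoing edges from {test}; recursion stops.
SUM(hops) = 0 + 1 + 1 + 2 = 4.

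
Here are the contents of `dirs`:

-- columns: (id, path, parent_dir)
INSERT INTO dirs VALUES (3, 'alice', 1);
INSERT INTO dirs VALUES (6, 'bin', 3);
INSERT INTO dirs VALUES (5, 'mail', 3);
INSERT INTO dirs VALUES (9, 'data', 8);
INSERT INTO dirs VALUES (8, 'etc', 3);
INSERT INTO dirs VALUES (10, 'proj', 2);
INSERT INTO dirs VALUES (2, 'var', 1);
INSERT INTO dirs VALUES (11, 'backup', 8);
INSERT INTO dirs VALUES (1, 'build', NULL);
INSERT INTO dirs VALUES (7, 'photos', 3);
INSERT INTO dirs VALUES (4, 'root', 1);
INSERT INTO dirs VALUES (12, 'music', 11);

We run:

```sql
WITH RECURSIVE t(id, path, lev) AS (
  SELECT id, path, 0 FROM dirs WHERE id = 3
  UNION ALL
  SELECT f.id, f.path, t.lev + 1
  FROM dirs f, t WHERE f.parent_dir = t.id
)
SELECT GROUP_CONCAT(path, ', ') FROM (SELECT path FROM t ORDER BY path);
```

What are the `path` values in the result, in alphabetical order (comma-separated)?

Base: id=3 (alice) at lev 0.
Iteration 1: rows with parent_dir in {3} -> mail (id 5, lev 1), bin (id 6, lev 1), photos (id 7, lev 1), etc (id 8, lev 1).
Iteration 2: rows with parent_dir in {5,6,7,8} -> data (id 9, lev 2), backup (id 11, lev 2).
Iteration 3: rows with parent_dir in {9,11} -> music (id 12, lev 3).
Iteration 4: no rows with parent_dir in {12}; recursion stops.

alice, backup, bin, data, etc, mail, music, photos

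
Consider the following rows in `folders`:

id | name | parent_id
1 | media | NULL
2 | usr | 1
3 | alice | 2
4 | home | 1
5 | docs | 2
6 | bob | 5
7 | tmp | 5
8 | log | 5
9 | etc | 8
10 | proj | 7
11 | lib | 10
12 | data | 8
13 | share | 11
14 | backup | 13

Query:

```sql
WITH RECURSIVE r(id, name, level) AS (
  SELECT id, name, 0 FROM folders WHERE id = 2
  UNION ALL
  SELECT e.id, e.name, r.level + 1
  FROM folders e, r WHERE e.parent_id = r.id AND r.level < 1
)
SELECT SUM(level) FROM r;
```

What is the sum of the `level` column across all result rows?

2

Base: id=2 (usr) at level 0.
Iteration 1: rows with parent_id in {2} -> alice (id 3, level 1), docs (id 5, level 1).
Iteration 2: level < 1 fails for all current rows; recursion stops.
SUM(level) = 0 + 1 + 1 = 2.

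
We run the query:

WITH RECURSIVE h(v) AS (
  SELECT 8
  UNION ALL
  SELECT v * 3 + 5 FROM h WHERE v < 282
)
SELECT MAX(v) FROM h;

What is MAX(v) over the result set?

848

Base: v=8.
Iteration 1: 8 < 282 holds -> v = 8 * 3 + 5 = 29.
Iteration 2: 29 < 282 holds -> v = 29 * 3 + 5 = 92.
Iteration 3: 92 < 282 holds -> v = 92 * 3 + 5 = 281.
Iteration 4: 281 < 282 holds -> v = 281 * 3 + 5 = 848.
Iteration 5: 848 < 282 fails; recursion stops.
v values: 8, 29, 92, 281, 848; the maximum is 848.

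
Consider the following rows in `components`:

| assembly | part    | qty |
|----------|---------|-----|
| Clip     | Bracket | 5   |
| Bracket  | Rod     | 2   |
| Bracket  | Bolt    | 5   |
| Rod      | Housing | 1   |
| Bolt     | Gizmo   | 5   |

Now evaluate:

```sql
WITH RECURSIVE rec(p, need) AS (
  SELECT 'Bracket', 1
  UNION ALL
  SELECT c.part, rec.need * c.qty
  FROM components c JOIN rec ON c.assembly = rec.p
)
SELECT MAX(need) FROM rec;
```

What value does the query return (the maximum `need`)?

25

Base: (Bracket, need=1).
Iteration 1: components of {Bracket} -> Bolt = 1*5 = 5, Rod = 1*2 = 2.
Iteration 2: components of {Bolt,Rod} -> Gizmo = 5*5 = 25, Housing = 2*1 = 2.
Iteration 3: no further components; recursion stops.
need values: 1, 2, 5, 2, 25; the maximum is 25.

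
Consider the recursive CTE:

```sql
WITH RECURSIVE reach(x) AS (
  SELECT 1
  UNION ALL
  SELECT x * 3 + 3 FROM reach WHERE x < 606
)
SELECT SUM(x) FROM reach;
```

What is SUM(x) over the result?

Base: x=1.
Iteration 1: 1 < 606 holds -> x = 1 * 3 + 3 = 6.
Iteration 2: 6 < 606 holds -> x = 6 * 3 + 3 = 21.
Iteration 3: 21 < 606 holds -> x = 21 * 3 + 3 = 66.
Iteration 4: 66 < 606 holds -> x = 66 * 3 + 3 = 201.
Iteration 5: 201 < 606 holds -> x = 201 * 3 + 3 = 606.
Iteration 6: 606 < 606 fails; recursion stops.
SUM(x) = 1 + 6 + 21 + 66 + 201 + 606 = 901.

901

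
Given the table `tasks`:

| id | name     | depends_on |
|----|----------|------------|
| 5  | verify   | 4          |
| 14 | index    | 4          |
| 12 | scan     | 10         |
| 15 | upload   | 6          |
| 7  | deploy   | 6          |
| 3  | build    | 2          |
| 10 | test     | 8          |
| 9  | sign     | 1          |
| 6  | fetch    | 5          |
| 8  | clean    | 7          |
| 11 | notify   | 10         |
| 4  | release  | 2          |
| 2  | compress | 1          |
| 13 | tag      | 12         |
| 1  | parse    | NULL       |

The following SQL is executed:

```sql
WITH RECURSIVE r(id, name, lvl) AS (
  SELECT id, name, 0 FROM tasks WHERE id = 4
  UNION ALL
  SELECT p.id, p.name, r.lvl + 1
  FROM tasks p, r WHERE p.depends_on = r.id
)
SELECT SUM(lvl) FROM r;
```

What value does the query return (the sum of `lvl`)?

Base: id=4 (release) at lvl 0.
Iteration 1: rows with depends_on in {4} -> verify (id 5, lvl 1), index (id 14, lvl 1).
Iteration 2: rows with depends_on in {5,14} -> fetch (id 6, lvl 2).
Iteration 3: rows with depends_on in {6} -> deploy (id 7, lvl 3), upload (id 15, lvl 3).
Iteration 4: rows with depends_on in {7,15} -> clean (id 8, lvl 4).
Iteration 5: rows with depends_on in {8} -> test (id 10, lvl 5).
Iteration 6: rows with depends_on in {10} -> notify (id 11, lvl 6), scan (id 12, lvl 6).
Iteration 7: rows with depends_on in {11,12} -> tag (id 13, lvl 7).
Iteration 8: no rows with depends_on in {13}; recursion stops.
SUM(lvl) = 0 + 1 + 1 + 2 + 3 + 3 + 4 + 5 + 6 + 6 + 7 = 38.

38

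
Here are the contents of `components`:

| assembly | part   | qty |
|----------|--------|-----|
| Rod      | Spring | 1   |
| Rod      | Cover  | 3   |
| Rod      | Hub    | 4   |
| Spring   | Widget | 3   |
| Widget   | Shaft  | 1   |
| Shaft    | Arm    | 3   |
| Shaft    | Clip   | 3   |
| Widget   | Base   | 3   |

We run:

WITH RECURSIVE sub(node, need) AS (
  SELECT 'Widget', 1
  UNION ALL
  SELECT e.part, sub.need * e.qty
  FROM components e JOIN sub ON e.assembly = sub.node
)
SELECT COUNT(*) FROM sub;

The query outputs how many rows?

Base: (Widget, need=1).
Iteration 1: components of {Widget} -> Base = 1*3 = 3, Shaft = 1*1 = 1.
Iteration 2: components of {Base,Shaft} -> Arm = 1*3 = 3, Clip = 1*3 = 3.
Iteration 3: no further components; recursion stops.
Total rows emitted: 5.

5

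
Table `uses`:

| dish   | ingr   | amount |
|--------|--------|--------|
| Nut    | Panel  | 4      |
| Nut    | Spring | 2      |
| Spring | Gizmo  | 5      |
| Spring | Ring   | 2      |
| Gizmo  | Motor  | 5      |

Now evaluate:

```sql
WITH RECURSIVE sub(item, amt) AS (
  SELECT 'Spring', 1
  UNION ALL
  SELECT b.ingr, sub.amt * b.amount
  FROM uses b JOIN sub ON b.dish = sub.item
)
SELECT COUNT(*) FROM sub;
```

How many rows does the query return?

4

Base: (Spring, amt=1).
Iteration 1: components of {Spring} -> Gizmo = 1*5 = 5, Ring = 1*2 = 2.
Iteration 2: components of {Gizmo,Ring} -> Motor = 5*5 = 25.
Iteration 3: no further components; recursion stops.
Total rows emitted: 4.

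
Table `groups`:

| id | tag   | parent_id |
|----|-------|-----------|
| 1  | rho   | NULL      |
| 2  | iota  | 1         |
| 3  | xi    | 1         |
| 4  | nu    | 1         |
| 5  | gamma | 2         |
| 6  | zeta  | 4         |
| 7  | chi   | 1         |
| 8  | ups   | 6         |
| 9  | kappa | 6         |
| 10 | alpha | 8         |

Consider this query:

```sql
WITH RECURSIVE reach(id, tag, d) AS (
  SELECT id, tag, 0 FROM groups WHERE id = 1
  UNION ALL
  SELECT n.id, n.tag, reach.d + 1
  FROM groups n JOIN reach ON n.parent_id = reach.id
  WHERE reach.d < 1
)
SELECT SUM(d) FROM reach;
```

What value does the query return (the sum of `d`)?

Base: id=1 (rho) at d 0.
Iteration 1: rows with parent_id in {1} -> iota (id 2, d 1), xi (id 3, d 1), nu (id 4, d 1), chi (id 7, d 1).
Iteration 2: d < 1 fails for all current rows; recursion stops.
SUM(d) = 0 + 1 + 1 + 1 + 1 = 4.

4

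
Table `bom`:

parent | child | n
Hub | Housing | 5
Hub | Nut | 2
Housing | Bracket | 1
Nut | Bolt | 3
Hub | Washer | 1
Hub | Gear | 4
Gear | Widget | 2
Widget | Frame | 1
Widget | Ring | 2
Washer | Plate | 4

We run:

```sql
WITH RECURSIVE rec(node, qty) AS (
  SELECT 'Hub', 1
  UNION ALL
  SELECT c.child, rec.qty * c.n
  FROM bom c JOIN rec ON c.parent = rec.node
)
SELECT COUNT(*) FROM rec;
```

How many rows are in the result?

Base: (Hub, qty=1).
Iteration 1: components of {Hub} -> Gear = 1*4 = 4, Housing = 1*5 = 5, Nut = 1*2 = 2, Washer = 1*1 = 1.
Iteration 2: components of {Gear,Housing,Nut,Washer} -> Bolt = 2*3 = 6, Bracket = 5*1 = 5, Plate = 1*4 = 4, Widget = 4*2 = 8.
Iteration 3: components of {Bolt,Bracket,Plate,Widget} -> Frame = 8*1 = 8, Ring = 8*2 = 16.
Iteration 4: no further components; recursion stops.
Total rows emitted: 11.

11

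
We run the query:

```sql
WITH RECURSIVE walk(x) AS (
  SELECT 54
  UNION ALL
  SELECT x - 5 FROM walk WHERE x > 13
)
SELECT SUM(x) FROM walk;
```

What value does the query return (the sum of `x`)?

315

Base: x=54.
Iteration 1: 54 > 13 holds -> x = 54 - 5 = 49.
Iteration 2: 49 > 13 holds -> x = 49 - 5 = 44.
Iteration 3: 44 > 13 holds -> x = 44 - 5 = 39.
Iteration 4: 39 > 13 holds -> x = 39 - 5 = 34.
Iteration 5: 34 > 13 holds -> x = 34 - 5 = 29.
Iteration 6: 29 > 13 holds -> x = 29 - 5 = 24.
Iteration 7: 24 > 13 holds -> x = 24 - 5 = 19.
Iteration 8: 19 > 13 holds -> x = 19 - 5 = 14.
Iteration 9: 14 > 13 holds -> x = 14 - 5 = 9.
Iteration 10: 9 > 13 fails; recursion stops.
SUM(x) = 54 + 49 + 44 + 39 + 34 + 29 + 24 + 19 + 14 + 9 = 315.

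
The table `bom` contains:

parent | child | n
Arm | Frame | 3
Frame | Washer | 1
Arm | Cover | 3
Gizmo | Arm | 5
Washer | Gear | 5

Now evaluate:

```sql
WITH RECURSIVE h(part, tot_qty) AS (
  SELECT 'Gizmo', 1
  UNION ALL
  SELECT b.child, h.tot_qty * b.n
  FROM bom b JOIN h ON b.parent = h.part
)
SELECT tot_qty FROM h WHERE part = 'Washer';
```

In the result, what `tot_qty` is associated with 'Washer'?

15

Base: (Gizmo, tot_qty=1).
Iteration 1: components of {Gizmo} -> Arm = 1*5 = 5.
Iteration 2: components of {Arm} -> Cover = 5*3 = 15, Frame = 5*3 = 15.
Iteration 3: components of {Cover,Frame} -> Washer = 15*1 = 15.
Iteration 4: components of {Washer} -> Gear = 15*5 = 75.
Iteration 5: no further components; recursion stops.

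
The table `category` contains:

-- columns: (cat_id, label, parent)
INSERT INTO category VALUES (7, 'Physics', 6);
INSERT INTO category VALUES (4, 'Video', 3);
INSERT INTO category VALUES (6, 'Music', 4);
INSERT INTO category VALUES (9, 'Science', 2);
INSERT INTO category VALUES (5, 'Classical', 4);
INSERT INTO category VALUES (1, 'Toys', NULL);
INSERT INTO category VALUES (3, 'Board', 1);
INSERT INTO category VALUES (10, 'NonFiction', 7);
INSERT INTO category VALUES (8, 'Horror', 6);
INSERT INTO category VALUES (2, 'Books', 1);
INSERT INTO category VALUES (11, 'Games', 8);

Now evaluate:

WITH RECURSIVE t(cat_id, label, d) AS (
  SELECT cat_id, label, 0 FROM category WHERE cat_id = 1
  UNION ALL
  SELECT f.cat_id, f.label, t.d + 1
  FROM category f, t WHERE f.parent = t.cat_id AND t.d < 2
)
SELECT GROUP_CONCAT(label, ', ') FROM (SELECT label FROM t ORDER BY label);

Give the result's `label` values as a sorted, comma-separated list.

Board, Books, Science, Toys, Video

Base: cat_id=1 (Toys) at d 0.
Iteration 1: rows with parent in {1} -> Books (id 2, d 1), Board (id 3, d 1).
Iteration 2: rows with parent in {2,3} -> Video (id 4, d 2), Science (id 9, d 2).
Iteration 3: d < 2 fails for all current rows; recursion stops.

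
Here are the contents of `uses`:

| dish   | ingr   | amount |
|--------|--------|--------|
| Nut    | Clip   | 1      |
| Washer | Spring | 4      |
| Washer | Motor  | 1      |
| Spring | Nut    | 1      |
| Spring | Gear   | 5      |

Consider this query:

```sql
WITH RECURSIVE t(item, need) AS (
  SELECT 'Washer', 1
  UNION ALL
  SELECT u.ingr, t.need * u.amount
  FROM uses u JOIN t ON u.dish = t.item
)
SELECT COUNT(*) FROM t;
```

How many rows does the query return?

6

Base: (Washer, need=1).
Iteration 1: components of {Washer} -> Motor = 1*1 = 1, Spring = 1*4 = 4.
Iteration 2: components of {Motor,Spring} -> Gear = 4*5 = 20, Nut = 4*1 = 4.
Iteration 3: components of {Gear,Nut} -> Clip = 4*1 = 4.
Iteration 4: no further components; recursion stops.
Total rows emitted: 6.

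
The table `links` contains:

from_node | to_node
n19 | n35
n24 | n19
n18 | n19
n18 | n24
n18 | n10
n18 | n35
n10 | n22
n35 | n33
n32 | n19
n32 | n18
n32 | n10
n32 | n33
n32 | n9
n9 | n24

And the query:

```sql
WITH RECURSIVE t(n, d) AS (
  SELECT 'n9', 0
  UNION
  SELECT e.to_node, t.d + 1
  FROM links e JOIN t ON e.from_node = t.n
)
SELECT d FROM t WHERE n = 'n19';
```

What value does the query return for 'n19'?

Base: (n9, d=0).
Iteration 1: edges from {n9} -> (n24, d=1).
Iteration 2: edges from {n24} -> (n19, d=2).
Iteration 3: edges from {n19} -> (n35, d=3).
Iteration 4: edges from {n35} -> (n33, d=4).
Iteration 5: no outgoing edges from {n33}; recursion stops.

2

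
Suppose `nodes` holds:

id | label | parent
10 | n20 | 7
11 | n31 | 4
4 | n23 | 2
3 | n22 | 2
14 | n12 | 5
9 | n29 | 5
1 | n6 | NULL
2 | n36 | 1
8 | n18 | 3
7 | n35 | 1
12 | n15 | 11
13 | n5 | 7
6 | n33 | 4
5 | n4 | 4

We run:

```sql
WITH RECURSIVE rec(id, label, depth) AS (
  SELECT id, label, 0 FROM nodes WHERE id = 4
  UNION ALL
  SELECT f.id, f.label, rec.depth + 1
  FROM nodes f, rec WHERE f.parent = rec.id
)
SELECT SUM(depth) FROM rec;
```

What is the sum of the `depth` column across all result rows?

Base: id=4 (n23) at depth 0.
Iteration 1: rows with parent in {4} -> n4 (id 5, depth 1), n33 (id 6, depth 1), n31 (id 11, depth 1).
Iteration 2: rows with parent in {5,6,11} -> n29 (id 9, depth 2), n15 (id 12, depth 2), n12 (id 14, depth 2).
Iteration 3: no rows with parent in {9,12,14}; recursion stops.
SUM(depth) = 0 + 1 + 1 + 1 + 2 + 2 + 2 = 9.

9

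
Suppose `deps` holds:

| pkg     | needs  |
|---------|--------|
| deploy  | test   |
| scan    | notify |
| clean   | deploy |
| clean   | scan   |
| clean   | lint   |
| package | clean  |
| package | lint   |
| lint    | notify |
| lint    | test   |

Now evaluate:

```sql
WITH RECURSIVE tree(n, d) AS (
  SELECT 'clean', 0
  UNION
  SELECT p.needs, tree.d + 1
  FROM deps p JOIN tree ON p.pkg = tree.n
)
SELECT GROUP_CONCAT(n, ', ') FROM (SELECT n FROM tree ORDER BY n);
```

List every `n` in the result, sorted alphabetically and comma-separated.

clean, deploy, lint, notify, scan, test

Base: (clean, d=0).
Iteration 1: edges from {clean} -> (deploy, d=1), (lint, d=1), (scan, d=1).
Iteration 2: edges from {deploy,lint,scan} -> (notify, d=2), (test, d=2). [UNION drops 2 duplicate row(s)]
Iteration 3: no outgoing edges from {notify,test}; recursion stops.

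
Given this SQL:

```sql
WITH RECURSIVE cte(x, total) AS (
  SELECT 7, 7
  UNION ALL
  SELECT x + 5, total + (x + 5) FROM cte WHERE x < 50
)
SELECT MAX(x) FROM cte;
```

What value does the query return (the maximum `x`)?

Base: x=7, total=7.
Iteration 1: 7 < 50 holds -> x = 7 + 5 = 12, total = 7 + 12 = 19.
Iteration 2: 12 < 50 holds -> x = 12 + 5 = 17, total = 19 + 17 = 36.
Iteration 3: 17 < 50 holds -> x = 17 + 5 = 22, total = 36 + 22 = 58.
Iteration 4: 22 < 50 holds -> x = 22 + 5 = 27, total = 58 + 27 = 85.
Iteration 5: 27 < 50 holds -> x = 27 + 5 = 32, total = 85 + 32 = 117.
Iteration 6: 32 < 50 holds -> x = 32 + 5 = 37, total = 117 + 37 = 154.
Iteration 7: 37 < 50 holds -> x = 37 + 5 = 42, total = 154 + 42 = 196.
Iteration 8: 42 < 50 holds -> x = 42 + 5 = 47, total = 196 + 47 = 243.
Iteration 9: 47 < 50 holds -> x = 47 + 5 = 52, total = 243 + 52 = 295.
Iteration 10: 52 < 50 fails; recursion stops.
x values: 7, 12, 17, 22, 27, 32, 37, 42, 47, 52; the maximum is 52.

52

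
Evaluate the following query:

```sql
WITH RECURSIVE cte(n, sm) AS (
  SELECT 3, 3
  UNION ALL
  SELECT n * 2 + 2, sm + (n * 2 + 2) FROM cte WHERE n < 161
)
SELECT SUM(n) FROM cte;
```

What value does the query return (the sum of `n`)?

Base: n=3, sm=3.
Iteration 1: 3 < 161 holds -> n = 3 * 2 + 2 = 8, sm = 3 + 8 = 11.
Iteration 2: 8 < 161 holds -> n = 8 * 2 + 2 = 18, sm = 11 + 18 = 29.
Iteration 3: 18 < 161 holds -> n = 18 * 2 + 2 = 38, sm = 29 + 38 = 67.
Iteration 4: 38 < 161 holds -> n = 38 * 2 + 2 = 78, sm = 67 + 78 = 145.
Iteration 5: 78 < 161 holds -> n = 78 * 2 + 2 = 158, sm = 145 + 158 = 303.
Iteration 6: 158 < 161 holds -> n = 158 * 2 + 2 = 318, sm = 303 + 318 = 621.
Iteration 7: 318 < 161 fails; recursion stops.
SUM(n) = 3 + 8 + 18 + 38 + 78 + 158 + 318 = 621.

621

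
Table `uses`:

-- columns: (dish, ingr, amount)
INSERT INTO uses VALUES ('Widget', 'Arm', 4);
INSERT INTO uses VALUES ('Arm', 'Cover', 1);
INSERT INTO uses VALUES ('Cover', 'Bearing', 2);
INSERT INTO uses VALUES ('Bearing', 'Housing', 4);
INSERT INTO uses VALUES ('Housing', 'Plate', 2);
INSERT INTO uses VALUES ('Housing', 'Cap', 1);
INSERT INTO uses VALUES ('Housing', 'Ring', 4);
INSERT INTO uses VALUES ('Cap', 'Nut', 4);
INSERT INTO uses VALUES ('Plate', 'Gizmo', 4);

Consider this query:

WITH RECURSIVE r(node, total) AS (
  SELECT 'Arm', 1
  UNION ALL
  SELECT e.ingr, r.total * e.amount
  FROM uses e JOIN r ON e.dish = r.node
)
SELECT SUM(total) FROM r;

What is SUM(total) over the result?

Base: (Arm, total=1).
Iteration 1: components of {Arm} -> Cover = 1*1 = 1.
Iteration 2: components of {Cover} -> Bearing = 1*2 = 2.
Iteration 3: components of {Bearing} -> Housing = 2*4 = 8.
Iteration 4: components of {Housing} -> Cap = 8*1 = 8, Plate = 8*2 = 16, Ring = 8*4 = 32.
Iteration 5: components of {Cap,Plate,Ring} -> Gizmo = 16*4 = 64, Nut = 8*4 = 32.
Iteration 6: no further components; recursion stops.
SUM(total) = 1 + 1 + 2 + 8 + 16 + 8 + 32 + 64 + 32 = 164.

164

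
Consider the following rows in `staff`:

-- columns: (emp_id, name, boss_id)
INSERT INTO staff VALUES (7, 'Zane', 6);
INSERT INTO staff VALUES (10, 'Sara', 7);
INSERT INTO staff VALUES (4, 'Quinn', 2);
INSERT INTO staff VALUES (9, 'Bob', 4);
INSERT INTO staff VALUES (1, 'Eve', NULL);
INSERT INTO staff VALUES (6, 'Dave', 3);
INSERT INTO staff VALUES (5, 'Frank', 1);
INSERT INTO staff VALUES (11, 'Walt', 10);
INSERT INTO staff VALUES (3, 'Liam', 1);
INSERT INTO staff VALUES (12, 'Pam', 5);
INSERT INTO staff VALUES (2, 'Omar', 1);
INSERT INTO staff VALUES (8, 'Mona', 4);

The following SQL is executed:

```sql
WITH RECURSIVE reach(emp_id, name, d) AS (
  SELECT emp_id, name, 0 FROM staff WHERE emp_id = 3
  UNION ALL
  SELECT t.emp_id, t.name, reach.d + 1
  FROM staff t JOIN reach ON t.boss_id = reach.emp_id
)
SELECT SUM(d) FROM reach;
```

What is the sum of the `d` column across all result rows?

Base: emp_id=3 (Liam) at d 0.
Iteration 1: rows with boss_id in {3} -> Dave (id 6, d 1).
Iteration 2: rows with boss_id in {6} -> Zane (id 7, d 2).
Iteration 3: rows with boss_id in {7} -> Sara (id 10, d 3).
Iteration 4: rows with boss_id in {10} -> Walt (id 11, d 4).
Iteration 5: no rows with boss_id in {11}; recursion stops.
SUM(d) = 0 + 1 + 2 + 3 + 4 = 10.

10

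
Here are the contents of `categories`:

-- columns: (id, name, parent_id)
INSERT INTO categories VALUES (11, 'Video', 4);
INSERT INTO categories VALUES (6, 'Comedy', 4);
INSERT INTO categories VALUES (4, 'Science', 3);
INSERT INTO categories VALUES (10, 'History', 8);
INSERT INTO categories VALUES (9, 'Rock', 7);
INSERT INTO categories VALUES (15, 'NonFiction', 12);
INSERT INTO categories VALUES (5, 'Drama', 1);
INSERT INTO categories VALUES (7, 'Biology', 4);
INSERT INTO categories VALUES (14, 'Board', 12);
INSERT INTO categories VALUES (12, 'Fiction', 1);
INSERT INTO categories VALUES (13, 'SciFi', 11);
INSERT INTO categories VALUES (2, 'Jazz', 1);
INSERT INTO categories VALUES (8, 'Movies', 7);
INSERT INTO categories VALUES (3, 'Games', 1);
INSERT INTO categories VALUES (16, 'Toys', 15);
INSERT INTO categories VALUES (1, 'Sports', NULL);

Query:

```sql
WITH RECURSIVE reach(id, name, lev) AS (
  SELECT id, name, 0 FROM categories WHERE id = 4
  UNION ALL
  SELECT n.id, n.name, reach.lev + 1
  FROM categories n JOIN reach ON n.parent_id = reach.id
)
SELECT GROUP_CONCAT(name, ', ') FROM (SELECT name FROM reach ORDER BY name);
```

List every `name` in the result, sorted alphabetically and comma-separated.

Biology, Comedy, History, Movies, Rock, SciFi, Science, Video

Base: id=4 (Science) at lev 0.
Iteration 1: rows with parent_id in {4} -> Comedy (id 6, lev 1), Biology (id 7, lev 1), Video (id 11, lev 1).
Iteration 2: rows with parent_id in {6,7,11} -> Movies (id 8, lev 2), Rock (id 9, lev 2), SciFi (id 13, lev 2).
Iteration 3: rows with parent_id in {8,9,13} -> History (id 10, lev 3).
Iteration 4: no rows with parent_id in {10}; recursion stops.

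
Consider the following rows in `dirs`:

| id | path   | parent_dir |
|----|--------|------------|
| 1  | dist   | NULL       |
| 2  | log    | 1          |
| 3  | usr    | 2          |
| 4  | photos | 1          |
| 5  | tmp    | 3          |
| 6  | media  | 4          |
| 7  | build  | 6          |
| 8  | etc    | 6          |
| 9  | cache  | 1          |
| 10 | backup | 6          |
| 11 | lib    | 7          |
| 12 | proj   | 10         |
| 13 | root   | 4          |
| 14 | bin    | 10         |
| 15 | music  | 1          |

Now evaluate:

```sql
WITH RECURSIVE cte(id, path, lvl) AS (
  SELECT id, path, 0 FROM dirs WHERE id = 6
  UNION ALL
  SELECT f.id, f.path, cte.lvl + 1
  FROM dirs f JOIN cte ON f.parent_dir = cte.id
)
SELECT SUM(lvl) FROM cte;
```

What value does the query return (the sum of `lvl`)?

9

Base: id=6 (media) at lvl 0.
Iteration 1: rows with parent_dir in {6} -> build (id 7, lvl 1), etc (id 8, lvl 1), backup (id 10, lvl 1).
Iteration 2: rows with parent_dir in {7,8,10} -> lib (id 11, lvl 2), proj (id 12, lvl 2), bin (id 14, lvl 2).
Iteration 3: no rows with parent_dir in {11,12,14}; recursion stops.
SUM(lvl) = 0 + 1 + 1 + 1 + 2 + 2 + 2 = 9.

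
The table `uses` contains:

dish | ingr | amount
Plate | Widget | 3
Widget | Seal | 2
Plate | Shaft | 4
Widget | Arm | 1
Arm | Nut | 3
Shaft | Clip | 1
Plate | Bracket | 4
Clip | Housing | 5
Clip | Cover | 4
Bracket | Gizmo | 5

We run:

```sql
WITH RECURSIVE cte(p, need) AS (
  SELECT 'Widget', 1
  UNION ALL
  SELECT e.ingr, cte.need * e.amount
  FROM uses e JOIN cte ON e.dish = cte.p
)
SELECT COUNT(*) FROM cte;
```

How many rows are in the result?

4

Base: (Widget, need=1).
Iteration 1: components of {Widget} -> Arm = 1*1 = 1, Seal = 1*2 = 2.
Iteration 2: components of {Arm,Seal} -> Nut = 1*3 = 3.
Iteration 3: no further components; recursion stops.
Total rows emitted: 4.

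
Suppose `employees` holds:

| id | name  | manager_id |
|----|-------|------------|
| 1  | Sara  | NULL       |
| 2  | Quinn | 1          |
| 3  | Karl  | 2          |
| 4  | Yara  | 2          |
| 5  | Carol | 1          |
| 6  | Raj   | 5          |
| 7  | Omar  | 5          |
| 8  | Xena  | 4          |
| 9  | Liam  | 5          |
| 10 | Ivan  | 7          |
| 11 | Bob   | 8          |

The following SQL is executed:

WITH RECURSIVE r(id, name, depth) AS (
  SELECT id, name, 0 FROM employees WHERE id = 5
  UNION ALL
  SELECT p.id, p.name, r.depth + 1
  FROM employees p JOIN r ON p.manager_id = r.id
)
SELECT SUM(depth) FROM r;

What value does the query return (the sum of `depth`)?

Base: id=5 (Carol) at depth 0.
Iteration 1: rows with manager_id in {5} -> Raj (id 6, depth 1), Omar (id 7, depth 1), Liam (id 9, depth 1).
Iteration 2: rows with manager_id in {6,7,9} -> Ivan (id 10, depth 2).
Iteration 3: no rows with manager_id in {10}; recursion stops.
SUM(depth) = 0 + 1 + 1 + 1 + 2 = 5.

5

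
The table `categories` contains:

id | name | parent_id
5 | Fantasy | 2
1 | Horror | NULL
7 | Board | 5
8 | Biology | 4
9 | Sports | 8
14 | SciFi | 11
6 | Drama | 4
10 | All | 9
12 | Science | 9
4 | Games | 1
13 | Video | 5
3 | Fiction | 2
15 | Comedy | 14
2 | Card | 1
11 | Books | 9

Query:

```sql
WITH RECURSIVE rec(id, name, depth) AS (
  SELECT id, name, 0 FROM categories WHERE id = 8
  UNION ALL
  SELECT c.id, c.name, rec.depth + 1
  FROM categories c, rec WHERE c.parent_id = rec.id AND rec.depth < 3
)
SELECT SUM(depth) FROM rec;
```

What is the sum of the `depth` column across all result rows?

10

Base: id=8 (Biology) at depth 0.
Iteration 1: rows with parent_id in {8} -> Sports (id 9, depth 1).
Iteration 2: rows with parent_id in {9} -> All (id 10, depth 2), Books (id 11, depth 2), Science (id 12, depth 2).
Iteration 3: rows with parent_id in {10,11,12} -> SciFi (id 14, depth 3).
Iteration 4: depth < 3 fails for all current rows; recursion stops.
SUM(depth) = 0 + 1 + 2 + 2 + 2 + 3 = 10.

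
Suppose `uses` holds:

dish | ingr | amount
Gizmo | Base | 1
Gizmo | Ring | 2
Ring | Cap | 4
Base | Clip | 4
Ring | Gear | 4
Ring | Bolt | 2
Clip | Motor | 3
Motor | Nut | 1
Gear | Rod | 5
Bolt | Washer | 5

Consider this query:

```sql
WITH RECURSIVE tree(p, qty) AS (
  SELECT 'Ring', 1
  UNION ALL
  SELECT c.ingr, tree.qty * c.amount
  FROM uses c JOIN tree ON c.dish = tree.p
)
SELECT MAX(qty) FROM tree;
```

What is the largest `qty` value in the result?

20

Base: (Ring, qty=1).
Iteration 1: components of {Ring} -> Bolt = 1*2 = 2, Cap = 1*4 = 4, Gear = 1*4 = 4.
Iteration 2: components of {Bolt,Cap,Gear} -> Rod = 4*5 = 20, Washer = 2*5 = 10.
Iteration 3: no further components; recursion stops.
qty values: 1, 4, 4, 2, 20, 10; the maximum is 20.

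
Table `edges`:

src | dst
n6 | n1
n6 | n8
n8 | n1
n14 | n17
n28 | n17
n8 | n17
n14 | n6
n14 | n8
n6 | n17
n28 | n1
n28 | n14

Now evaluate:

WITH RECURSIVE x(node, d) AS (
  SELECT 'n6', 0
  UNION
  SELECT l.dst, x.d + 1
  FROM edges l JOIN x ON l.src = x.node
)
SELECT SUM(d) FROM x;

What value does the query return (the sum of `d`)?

7

Base: (n6, d=0).
Iteration 1: edges from {n6} -> (n1, d=1), (n17, d=1), (n8, d=1).
Iteration 2: edges from {n1,n17,n8} -> (n1, d=2), (n17, d=2).
Iteration 3: no outgoing edges from {n1,n17}; recursion stops.
SUM(d) = 0 + 1 + 1 + 1 + 2 + 2 = 7.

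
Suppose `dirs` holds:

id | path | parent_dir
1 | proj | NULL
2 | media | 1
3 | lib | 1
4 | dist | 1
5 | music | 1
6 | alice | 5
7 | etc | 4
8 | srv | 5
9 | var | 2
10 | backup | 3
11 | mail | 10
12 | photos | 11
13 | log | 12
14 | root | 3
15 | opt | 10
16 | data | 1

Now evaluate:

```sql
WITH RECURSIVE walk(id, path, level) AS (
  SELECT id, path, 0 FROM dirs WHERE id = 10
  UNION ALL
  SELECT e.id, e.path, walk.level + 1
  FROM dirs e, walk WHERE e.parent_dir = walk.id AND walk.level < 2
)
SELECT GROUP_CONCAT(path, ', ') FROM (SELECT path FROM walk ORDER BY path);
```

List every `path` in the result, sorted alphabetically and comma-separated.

Base: id=10 (backup) at level 0.
Iteration 1: rows with parent_dir in {10} -> mail (id 11, level 1), opt (id 15, level 1).
Iteration 2: rows with parent_dir in {11,15} -> photos (id 12, level 2).
Iteration 3: level < 2 fails for all current rows; recursion stops.

backup, mail, opt, photos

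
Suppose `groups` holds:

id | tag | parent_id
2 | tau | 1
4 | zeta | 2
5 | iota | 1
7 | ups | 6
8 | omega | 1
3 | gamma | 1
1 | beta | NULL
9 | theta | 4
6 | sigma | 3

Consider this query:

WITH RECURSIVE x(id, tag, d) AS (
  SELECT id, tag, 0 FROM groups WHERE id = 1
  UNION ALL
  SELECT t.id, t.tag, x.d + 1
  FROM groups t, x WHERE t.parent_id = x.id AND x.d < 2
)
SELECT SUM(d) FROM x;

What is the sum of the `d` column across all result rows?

8

Base: id=1 (beta) at d 0.
Iteration 1: rows with parent_id in {1} -> tau (id 2, d 1), gamma (id 3, d 1), iota (id 5, d 1), omega (id 8, d 1).
Iteration 2: rows with parent_id in {2,3,5,8} -> zeta (id 4, d 2), sigma (id 6, d 2).
Iteration 3: d < 2 fails for all current rows; recursion stops.
SUM(d) = 0 + 1 + 1 + 1 + 1 + 2 + 2 = 8.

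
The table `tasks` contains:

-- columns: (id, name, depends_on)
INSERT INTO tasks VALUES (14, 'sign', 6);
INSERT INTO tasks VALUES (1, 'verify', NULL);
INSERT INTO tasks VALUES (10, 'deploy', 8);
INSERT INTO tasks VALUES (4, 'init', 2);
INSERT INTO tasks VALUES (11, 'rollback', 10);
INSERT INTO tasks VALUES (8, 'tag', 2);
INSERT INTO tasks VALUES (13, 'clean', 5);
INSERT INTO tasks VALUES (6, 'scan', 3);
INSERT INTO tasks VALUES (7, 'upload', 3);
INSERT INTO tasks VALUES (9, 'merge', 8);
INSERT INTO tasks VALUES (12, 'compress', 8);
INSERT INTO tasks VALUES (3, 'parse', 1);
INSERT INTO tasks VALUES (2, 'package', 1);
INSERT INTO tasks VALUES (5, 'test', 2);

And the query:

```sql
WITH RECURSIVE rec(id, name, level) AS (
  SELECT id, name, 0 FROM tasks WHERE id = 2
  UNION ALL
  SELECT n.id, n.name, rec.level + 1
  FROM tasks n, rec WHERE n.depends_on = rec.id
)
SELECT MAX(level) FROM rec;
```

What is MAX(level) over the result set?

3

Base: id=2 (package) at level 0.
Iteration 1: rows with depends_on in {2} -> init (id 4, level 1), test (id 5, level 1), tag (id 8, level 1).
Iteration 2: rows with depends_on in {4,5,8} -> merge (id 9, level 2), deploy (id 10, level 2), compress (id 12, level 2), clean (id 13, level 2).
Iteration 3: rows with depends_on in {9,10,12,13} -> rollback (id 11, level 3).
Iteration 4: no rows with depends_on in {11}; recursion stops.
level values: 0, 1, 1, 1, 2, 2, 2, 2, 3; the maximum is 3.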